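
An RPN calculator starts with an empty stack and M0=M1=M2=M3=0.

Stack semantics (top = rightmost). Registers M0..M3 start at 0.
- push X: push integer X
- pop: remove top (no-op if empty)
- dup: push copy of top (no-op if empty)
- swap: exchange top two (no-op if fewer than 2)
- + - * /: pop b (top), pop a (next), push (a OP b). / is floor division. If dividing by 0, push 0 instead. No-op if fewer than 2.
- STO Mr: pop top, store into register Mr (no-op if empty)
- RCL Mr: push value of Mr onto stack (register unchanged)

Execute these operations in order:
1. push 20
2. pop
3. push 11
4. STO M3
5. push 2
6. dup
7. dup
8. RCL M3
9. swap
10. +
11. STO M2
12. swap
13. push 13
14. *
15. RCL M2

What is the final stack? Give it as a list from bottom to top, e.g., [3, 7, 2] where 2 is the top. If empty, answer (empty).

After op 1 (push 20): stack=[20] mem=[0,0,0,0]
After op 2 (pop): stack=[empty] mem=[0,0,0,0]
After op 3 (push 11): stack=[11] mem=[0,0,0,0]
After op 4 (STO M3): stack=[empty] mem=[0,0,0,11]
After op 5 (push 2): stack=[2] mem=[0,0,0,11]
After op 6 (dup): stack=[2,2] mem=[0,0,0,11]
After op 7 (dup): stack=[2,2,2] mem=[0,0,0,11]
After op 8 (RCL M3): stack=[2,2,2,11] mem=[0,0,0,11]
After op 9 (swap): stack=[2,2,11,2] mem=[0,0,0,11]
After op 10 (+): stack=[2,2,13] mem=[0,0,0,11]
After op 11 (STO M2): stack=[2,2] mem=[0,0,13,11]
After op 12 (swap): stack=[2,2] mem=[0,0,13,11]
After op 13 (push 13): stack=[2,2,13] mem=[0,0,13,11]
After op 14 (*): stack=[2,26] mem=[0,0,13,11]
After op 15 (RCL M2): stack=[2,26,13] mem=[0,0,13,11]

Answer: [2, 26, 13]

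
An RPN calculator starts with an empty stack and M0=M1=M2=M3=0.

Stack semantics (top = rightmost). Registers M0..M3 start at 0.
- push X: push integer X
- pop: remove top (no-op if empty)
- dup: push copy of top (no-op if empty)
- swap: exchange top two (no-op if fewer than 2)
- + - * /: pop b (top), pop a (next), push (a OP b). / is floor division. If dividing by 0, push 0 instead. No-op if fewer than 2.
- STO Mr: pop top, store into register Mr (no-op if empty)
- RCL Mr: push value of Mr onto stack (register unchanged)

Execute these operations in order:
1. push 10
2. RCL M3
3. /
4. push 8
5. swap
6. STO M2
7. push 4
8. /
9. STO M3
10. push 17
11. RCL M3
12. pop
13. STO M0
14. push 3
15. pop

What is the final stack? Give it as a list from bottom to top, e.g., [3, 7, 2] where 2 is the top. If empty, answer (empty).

After op 1 (push 10): stack=[10] mem=[0,0,0,0]
After op 2 (RCL M3): stack=[10,0] mem=[0,0,0,0]
After op 3 (/): stack=[0] mem=[0,0,0,0]
After op 4 (push 8): stack=[0,8] mem=[0,0,0,0]
After op 5 (swap): stack=[8,0] mem=[0,0,0,0]
After op 6 (STO M2): stack=[8] mem=[0,0,0,0]
After op 7 (push 4): stack=[8,4] mem=[0,0,0,0]
After op 8 (/): stack=[2] mem=[0,0,0,0]
After op 9 (STO M3): stack=[empty] mem=[0,0,0,2]
After op 10 (push 17): stack=[17] mem=[0,0,0,2]
After op 11 (RCL M3): stack=[17,2] mem=[0,0,0,2]
After op 12 (pop): stack=[17] mem=[0,0,0,2]
After op 13 (STO M0): stack=[empty] mem=[17,0,0,2]
After op 14 (push 3): stack=[3] mem=[17,0,0,2]
After op 15 (pop): stack=[empty] mem=[17,0,0,2]

Answer: (empty)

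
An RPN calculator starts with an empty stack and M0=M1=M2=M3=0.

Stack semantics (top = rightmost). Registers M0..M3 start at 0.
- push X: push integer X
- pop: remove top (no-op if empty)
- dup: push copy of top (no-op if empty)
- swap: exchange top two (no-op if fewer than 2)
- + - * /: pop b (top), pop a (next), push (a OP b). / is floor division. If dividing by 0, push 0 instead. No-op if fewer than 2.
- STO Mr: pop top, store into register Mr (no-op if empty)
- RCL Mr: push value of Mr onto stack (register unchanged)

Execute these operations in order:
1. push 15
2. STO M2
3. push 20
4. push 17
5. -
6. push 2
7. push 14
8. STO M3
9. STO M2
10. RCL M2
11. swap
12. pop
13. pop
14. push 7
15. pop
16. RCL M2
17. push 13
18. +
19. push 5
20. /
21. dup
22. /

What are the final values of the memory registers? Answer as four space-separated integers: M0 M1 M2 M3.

After op 1 (push 15): stack=[15] mem=[0,0,0,0]
After op 2 (STO M2): stack=[empty] mem=[0,0,15,0]
After op 3 (push 20): stack=[20] mem=[0,0,15,0]
After op 4 (push 17): stack=[20,17] mem=[0,0,15,0]
After op 5 (-): stack=[3] mem=[0,0,15,0]
After op 6 (push 2): stack=[3,2] mem=[0,0,15,0]
After op 7 (push 14): stack=[3,2,14] mem=[0,0,15,0]
After op 8 (STO M3): stack=[3,2] mem=[0,0,15,14]
After op 9 (STO M2): stack=[3] mem=[0,0,2,14]
After op 10 (RCL M2): stack=[3,2] mem=[0,0,2,14]
After op 11 (swap): stack=[2,3] mem=[0,0,2,14]
After op 12 (pop): stack=[2] mem=[0,0,2,14]
After op 13 (pop): stack=[empty] mem=[0,0,2,14]
After op 14 (push 7): stack=[7] mem=[0,0,2,14]
After op 15 (pop): stack=[empty] mem=[0,0,2,14]
After op 16 (RCL M2): stack=[2] mem=[0,0,2,14]
After op 17 (push 13): stack=[2,13] mem=[0,0,2,14]
After op 18 (+): stack=[15] mem=[0,0,2,14]
After op 19 (push 5): stack=[15,5] mem=[0,0,2,14]
After op 20 (/): stack=[3] mem=[0,0,2,14]
After op 21 (dup): stack=[3,3] mem=[0,0,2,14]
After op 22 (/): stack=[1] mem=[0,0,2,14]

Answer: 0 0 2 14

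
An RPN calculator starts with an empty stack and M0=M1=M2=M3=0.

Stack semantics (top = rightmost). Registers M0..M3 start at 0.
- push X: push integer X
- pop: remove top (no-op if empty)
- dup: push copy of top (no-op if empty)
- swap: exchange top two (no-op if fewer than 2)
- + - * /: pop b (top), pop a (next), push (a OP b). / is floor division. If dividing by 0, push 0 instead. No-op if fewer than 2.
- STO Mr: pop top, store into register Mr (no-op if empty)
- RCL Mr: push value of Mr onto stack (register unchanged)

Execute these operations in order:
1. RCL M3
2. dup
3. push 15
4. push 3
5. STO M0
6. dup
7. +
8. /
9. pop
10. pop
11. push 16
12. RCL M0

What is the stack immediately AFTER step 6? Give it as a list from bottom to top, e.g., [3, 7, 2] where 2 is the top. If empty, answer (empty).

After op 1 (RCL M3): stack=[0] mem=[0,0,0,0]
After op 2 (dup): stack=[0,0] mem=[0,0,0,0]
After op 3 (push 15): stack=[0,0,15] mem=[0,0,0,0]
After op 4 (push 3): stack=[0,0,15,3] mem=[0,0,0,0]
After op 5 (STO M0): stack=[0,0,15] mem=[3,0,0,0]
After op 6 (dup): stack=[0,0,15,15] mem=[3,0,0,0]

[0, 0, 15, 15]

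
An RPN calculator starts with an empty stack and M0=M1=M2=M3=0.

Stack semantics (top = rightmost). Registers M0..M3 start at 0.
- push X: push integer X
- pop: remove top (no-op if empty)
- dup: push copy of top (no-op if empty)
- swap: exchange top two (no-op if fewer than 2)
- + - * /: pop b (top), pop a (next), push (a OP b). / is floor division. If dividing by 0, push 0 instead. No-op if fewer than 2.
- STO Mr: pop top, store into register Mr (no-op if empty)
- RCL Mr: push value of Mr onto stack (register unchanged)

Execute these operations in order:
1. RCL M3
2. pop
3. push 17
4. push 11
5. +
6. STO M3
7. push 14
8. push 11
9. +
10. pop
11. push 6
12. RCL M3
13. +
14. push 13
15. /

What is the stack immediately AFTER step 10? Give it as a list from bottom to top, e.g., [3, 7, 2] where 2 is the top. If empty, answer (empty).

After op 1 (RCL M3): stack=[0] mem=[0,0,0,0]
After op 2 (pop): stack=[empty] mem=[0,0,0,0]
After op 3 (push 17): stack=[17] mem=[0,0,0,0]
After op 4 (push 11): stack=[17,11] mem=[0,0,0,0]
After op 5 (+): stack=[28] mem=[0,0,0,0]
After op 6 (STO M3): stack=[empty] mem=[0,0,0,28]
After op 7 (push 14): stack=[14] mem=[0,0,0,28]
After op 8 (push 11): stack=[14,11] mem=[0,0,0,28]
After op 9 (+): stack=[25] mem=[0,0,0,28]
After op 10 (pop): stack=[empty] mem=[0,0,0,28]

(empty)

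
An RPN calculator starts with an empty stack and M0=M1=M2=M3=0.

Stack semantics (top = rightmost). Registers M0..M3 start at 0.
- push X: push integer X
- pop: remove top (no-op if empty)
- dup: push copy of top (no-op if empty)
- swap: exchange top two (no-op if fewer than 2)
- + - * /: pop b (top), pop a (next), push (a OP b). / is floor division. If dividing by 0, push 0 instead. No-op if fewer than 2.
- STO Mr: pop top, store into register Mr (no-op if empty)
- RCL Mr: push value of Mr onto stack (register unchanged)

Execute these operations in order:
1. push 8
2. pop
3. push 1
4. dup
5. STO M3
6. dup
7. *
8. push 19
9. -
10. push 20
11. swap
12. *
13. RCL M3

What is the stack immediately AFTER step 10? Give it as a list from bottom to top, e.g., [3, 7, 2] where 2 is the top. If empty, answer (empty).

After op 1 (push 8): stack=[8] mem=[0,0,0,0]
After op 2 (pop): stack=[empty] mem=[0,0,0,0]
After op 3 (push 1): stack=[1] mem=[0,0,0,0]
After op 4 (dup): stack=[1,1] mem=[0,0,0,0]
After op 5 (STO M3): stack=[1] mem=[0,0,0,1]
After op 6 (dup): stack=[1,1] mem=[0,0,0,1]
After op 7 (*): stack=[1] mem=[0,0,0,1]
After op 8 (push 19): stack=[1,19] mem=[0,0,0,1]
After op 9 (-): stack=[-18] mem=[0,0,0,1]
After op 10 (push 20): stack=[-18,20] mem=[0,0,0,1]

[-18, 20]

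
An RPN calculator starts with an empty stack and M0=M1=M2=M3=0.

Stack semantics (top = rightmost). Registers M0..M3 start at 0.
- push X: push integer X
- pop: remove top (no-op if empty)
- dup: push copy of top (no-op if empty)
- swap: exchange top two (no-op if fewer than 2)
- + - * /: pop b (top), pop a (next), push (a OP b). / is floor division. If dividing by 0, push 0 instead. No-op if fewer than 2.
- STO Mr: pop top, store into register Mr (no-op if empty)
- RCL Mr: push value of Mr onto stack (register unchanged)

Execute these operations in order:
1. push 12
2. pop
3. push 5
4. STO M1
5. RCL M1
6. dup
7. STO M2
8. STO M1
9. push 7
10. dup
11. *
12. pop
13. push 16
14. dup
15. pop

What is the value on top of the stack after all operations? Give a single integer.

Answer: 16

Derivation:
After op 1 (push 12): stack=[12] mem=[0,0,0,0]
After op 2 (pop): stack=[empty] mem=[0,0,0,0]
After op 3 (push 5): stack=[5] mem=[0,0,0,0]
After op 4 (STO M1): stack=[empty] mem=[0,5,0,0]
After op 5 (RCL M1): stack=[5] mem=[0,5,0,0]
After op 6 (dup): stack=[5,5] mem=[0,5,0,0]
After op 7 (STO M2): stack=[5] mem=[0,5,5,0]
After op 8 (STO M1): stack=[empty] mem=[0,5,5,0]
After op 9 (push 7): stack=[7] mem=[0,5,5,0]
After op 10 (dup): stack=[7,7] mem=[0,5,5,0]
After op 11 (*): stack=[49] mem=[0,5,5,0]
After op 12 (pop): stack=[empty] mem=[0,5,5,0]
After op 13 (push 16): stack=[16] mem=[0,5,5,0]
After op 14 (dup): stack=[16,16] mem=[0,5,5,0]
After op 15 (pop): stack=[16] mem=[0,5,5,0]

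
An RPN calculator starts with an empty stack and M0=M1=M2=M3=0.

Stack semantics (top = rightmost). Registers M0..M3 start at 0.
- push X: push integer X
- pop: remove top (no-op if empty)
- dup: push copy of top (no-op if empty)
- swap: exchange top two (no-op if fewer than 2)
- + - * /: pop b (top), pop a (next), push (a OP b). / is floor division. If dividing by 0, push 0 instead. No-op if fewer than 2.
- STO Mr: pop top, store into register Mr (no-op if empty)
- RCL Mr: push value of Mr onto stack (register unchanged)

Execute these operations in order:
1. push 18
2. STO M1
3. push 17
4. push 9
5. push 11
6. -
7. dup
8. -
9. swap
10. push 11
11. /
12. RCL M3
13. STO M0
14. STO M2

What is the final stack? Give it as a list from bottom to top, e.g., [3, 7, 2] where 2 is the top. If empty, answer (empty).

After op 1 (push 18): stack=[18] mem=[0,0,0,0]
After op 2 (STO M1): stack=[empty] mem=[0,18,0,0]
After op 3 (push 17): stack=[17] mem=[0,18,0,0]
After op 4 (push 9): stack=[17,9] mem=[0,18,0,0]
After op 5 (push 11): stack=[17,9,11] mem=[0,18,0,0]
After op 6 (-): stack=[17,-2] mem=[0,18,0,0]
After op 7 (dup): stack=[17,-2,-2] mem=[0,18,0,0]
After op 8 (-): stack=[17,0] mem=[0,18,0,0]
After op 9 (swap): stack=[0,17] mem=[0,18,0,0]
After op 10 (push 11): stack=[0,17,11] mem=[0,18,0,0]
After op 11 (/): stack=[0,1] mem=[0,18,0,0]
After op 12 (RCL M3): stack=[0,1,0] mem=[0,18,0,0]
After op 13 (STO M0): stack=[0,1] mem=[0,18,0,0]
After op 14 (STO M2): stack=[0] mem=[0,18,1,0]

Answer: [0]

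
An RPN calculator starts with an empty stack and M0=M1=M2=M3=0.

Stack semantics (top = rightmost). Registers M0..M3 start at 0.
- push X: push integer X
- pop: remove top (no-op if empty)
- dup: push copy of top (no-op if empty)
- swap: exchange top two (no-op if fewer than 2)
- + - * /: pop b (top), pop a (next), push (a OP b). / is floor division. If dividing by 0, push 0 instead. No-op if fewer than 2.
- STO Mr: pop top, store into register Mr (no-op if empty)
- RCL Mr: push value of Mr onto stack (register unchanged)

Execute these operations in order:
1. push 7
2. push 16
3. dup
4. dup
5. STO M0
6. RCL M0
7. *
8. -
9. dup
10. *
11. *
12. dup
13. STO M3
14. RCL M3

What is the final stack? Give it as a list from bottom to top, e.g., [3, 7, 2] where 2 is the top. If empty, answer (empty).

Answer: [403200, 403200]

Derivation:
After op 1 (push 7): stack=[7] mem=[0,0,0,0]
After op 2 (push 16): stack=[7,16] mem=[0,0,0,0]
After op 3 (dup): stack=[7,16,16] mem=[0,0,0,0]
After op 4 (dup): stack=[7,16,16,16] mem=[0,0,0,0]
After op 5 (STO M0): stack=[7,16,16] mem=[16,0,0,0]
After op 6 (RCL M0): stack=[7,16,16,16] mem=[16,0,0,0]
After op 7 (*): stack=[7,16,256] mem=[16,0,0,0]
After op 8 (-): stack=[7,-240] mem=[16,0,0,0]
After op 9 (dup): stack=[7,-240,-240] mem=[16,0,0,0]
After op 10 (*): stack=[7,57600] mem=[16,0,0,0]
After op 11 (*): stack=[403200] mem=[16,0,0,0]
After op 12 (dup): stack=[403200,403200] mem=[16,0,0,0]
After op 13 (STO M3): stack=[403200] mem=[16,0,0,403200]
After op 14 (RCL M3): stack=[403200,403200] mem=[16,0,0,403200]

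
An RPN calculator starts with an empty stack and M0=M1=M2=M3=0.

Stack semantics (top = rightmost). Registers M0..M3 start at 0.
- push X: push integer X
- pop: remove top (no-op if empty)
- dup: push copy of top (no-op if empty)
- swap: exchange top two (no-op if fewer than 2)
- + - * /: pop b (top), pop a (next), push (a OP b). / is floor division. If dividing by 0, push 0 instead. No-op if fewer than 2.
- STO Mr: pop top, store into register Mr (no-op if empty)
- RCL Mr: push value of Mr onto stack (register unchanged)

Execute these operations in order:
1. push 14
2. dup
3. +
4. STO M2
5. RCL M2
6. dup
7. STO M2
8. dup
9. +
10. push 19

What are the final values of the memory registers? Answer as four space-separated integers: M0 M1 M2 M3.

Answer: 0 0 28 0

Derivation:
After op 1 (push 14): stack=[14] mem=[0,0,0,0]
After op 2 (dup): stack=[14,14] mem=[0,0,0,0]
After op 3 (+): stack=[28] mem=[0,0,0,0]
After op 4 (STO M2): stack=[empty] mem=[0,0,28,0]
After op 5 (RCL M2): stack=[28] mem=[0,0,28,0]
After op 6 (dup): stack=[28,28] mem=[0,0,28,0]
After op 7 (STO M2): stack=[28] mem=[0,0,28,0]
After op 8 (dup): stack=[28,28] mem=[0,0,28,0]
After op 9 (+): stack=[56] mem=[0,0,28,0]
After op 10 (push 19): stack=[56,19] mem=[0,0,28,0]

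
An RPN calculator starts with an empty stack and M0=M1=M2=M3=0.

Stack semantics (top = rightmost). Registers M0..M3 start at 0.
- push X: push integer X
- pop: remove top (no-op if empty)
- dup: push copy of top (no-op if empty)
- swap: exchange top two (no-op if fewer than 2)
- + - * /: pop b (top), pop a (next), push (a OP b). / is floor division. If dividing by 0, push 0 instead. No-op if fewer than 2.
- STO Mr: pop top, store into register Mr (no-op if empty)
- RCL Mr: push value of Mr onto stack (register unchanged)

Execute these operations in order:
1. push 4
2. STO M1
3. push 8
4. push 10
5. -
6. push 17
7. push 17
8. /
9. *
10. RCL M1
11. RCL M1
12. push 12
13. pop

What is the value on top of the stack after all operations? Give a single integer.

Answer: 4

Derivation:
After op 1 (push 4): stack=[4] mem=[0,0,0,0]
After op 2 (STO M1): stack=[empty] mem=[0,4,0,0]
After op 3 (push 8): stack=[8] mem=[0,4,0,0]
After op 4 (push 10): stack=[8,10] mem=[0,4,0,0]
After op 5 (-): stack=[-2] mem=[0,4,0,0]
After op 6 (push 17): stack=[-2,17] mem=[0,4,0,0]
After op 7 (push 17): stack=[-2,17,17] mem=[0,4,0,0]
After op 8 (/): stack=[-2,1] mem=[0,4,0,0]
After op 9 (*): stack=[-2] mem=[0,4,0,0]
After op 10 (RCL M1): stack=[-2,4] mem=[0,4,0,0]
After op 11 (RCL M1): stack=[-2,4,4] mem=[0,4,0,0]
After op 12 (push 12): stack=[-2,4,4,12] mem=[0,4,0,0]
After op 13 (pop): stack=[-2,4,4] mem=[0,4,0,0]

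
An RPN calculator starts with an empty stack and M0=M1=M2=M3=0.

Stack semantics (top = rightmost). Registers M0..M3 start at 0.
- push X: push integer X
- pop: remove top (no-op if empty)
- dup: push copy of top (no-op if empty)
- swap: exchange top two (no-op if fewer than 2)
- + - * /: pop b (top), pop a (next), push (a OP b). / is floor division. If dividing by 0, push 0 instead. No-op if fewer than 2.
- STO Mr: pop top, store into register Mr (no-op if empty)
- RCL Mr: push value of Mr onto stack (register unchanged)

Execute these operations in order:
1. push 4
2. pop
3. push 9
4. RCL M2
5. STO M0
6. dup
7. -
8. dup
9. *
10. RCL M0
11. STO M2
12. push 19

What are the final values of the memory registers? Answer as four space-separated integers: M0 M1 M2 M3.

Answer: 0 0 0 0

Derivation:
After op 1 (push 4): stack=[4] mem=[0,0,0,0]
After op 2 (pop): stack=[empty] mem=[0,0,0,0]
After op 3 (push 9): stack=[9] mem=[0,0,0,0]
After op 4 (RCL M2): stack=[9,0] mem=[0,0,0,0]
After op 5 (STO M0): stack=[9] mem=[0,0,0,0]
After op 6 (dup): stack=[9,9] mem=[0,0,0,0]
After op 7 (-): stack=[0] mem=[0,0,0,0]
After op 8 (dup): stack=[0,0] mem=[0,0,0,0]
After op 9 (*): stack=[0] mem=[0,0,0,0]
After op 10 (RCL M0): stack=[0,0] mem=[0,0,0,0]
After op 11 (STO M2): stack=[0] mem=[0,0,0,0]
After op 12 (push 19): stack=[0,19] mem=[0,0,0,0]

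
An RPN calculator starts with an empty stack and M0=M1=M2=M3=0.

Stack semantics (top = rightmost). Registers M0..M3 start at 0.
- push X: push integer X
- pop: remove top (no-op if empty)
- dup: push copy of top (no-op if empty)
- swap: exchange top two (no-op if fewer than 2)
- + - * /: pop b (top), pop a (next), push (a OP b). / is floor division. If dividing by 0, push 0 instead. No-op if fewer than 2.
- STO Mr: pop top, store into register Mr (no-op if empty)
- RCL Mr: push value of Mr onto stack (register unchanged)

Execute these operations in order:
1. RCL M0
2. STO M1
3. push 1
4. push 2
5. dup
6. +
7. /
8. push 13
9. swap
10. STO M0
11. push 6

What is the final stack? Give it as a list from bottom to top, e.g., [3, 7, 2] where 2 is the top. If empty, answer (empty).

Answer: [13, 6]

Derivation:
After op 1 (RCL M0): stack=[0] mem=[0,0,0,0]
After op 2 (STO M1): stack=[empty] mem=[0,0,0,0]
After op 3 (push 1): stack=[1] mem=[0,0,0,0]
After op 4 (push 2): stack=[1,2] mem=[0,0,0,0]
After op 5 (dup): stack=[1,2,2] mem=[0,0,0,0]
After op 6 (+): stack=[1,4] mem=[0,0,0,0]
After op 7 (/): stack=[0] mem=[0,0,0,0]
After op 8 (push 13): stack=[0,13] mem=[0,0,0,0]
After op 9 (swap): stack=[13,0] mem=[0,0,0,0]
After op 10 (STO M0): stack=[13] mem=[0,0,0,0]
After op 11 (push 6): stack=[13,6] mem=[0,0,0,0]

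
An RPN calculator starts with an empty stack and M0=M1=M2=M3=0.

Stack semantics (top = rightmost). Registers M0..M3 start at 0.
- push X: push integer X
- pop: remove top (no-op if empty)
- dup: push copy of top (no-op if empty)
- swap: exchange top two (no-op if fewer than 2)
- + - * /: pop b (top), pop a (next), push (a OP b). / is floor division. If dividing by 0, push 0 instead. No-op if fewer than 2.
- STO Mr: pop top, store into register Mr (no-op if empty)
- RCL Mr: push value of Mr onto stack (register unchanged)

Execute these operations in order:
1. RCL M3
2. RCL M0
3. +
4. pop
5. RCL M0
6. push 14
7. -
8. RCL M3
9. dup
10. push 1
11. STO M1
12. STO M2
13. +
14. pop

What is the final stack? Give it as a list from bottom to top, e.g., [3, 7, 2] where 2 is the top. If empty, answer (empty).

Answer: (empty)

Derivation:
After op 1 (RCL M3): stack=[0] mem=[0,0,0,0]
After op 2 (RCL M0): stack=[0,0] mem=[0,0,0,0]
After op 3 (+): stack=[0] mem=[0,0,0,0]
After op 4 (pop): stack=[empty] mem=[0,0,0,0]
After op 5 (RCL M0): stack=[0] mem=[0,0,0,0]
After op 6 (push 14): stack=[0,14] mem=[0,0,0,0]
After op 7 (-): stack=[-14] mem=[0,0,0,0]
After op 8 (RCL M3): stack=[-14,0] mem=[0,0,0,0]
After op 9 (dup): stack=[-14,0,0] mem=[0,0,0,0]
After op 10 (push 1): stack=[-14,0,0,1] mem=[0,0,0,0]
After op 11 (STO M1): stack=[-14,0,0] mem=[0,1,0,0]
After op 12 (STO M2): stack=[-14,0] mem=[0,1,0,0]
After op 13 (+): stack=[-14] mem=[0,1,0,0]
After op 14 (pop): stack=[empty] mem=[0,1,0,0]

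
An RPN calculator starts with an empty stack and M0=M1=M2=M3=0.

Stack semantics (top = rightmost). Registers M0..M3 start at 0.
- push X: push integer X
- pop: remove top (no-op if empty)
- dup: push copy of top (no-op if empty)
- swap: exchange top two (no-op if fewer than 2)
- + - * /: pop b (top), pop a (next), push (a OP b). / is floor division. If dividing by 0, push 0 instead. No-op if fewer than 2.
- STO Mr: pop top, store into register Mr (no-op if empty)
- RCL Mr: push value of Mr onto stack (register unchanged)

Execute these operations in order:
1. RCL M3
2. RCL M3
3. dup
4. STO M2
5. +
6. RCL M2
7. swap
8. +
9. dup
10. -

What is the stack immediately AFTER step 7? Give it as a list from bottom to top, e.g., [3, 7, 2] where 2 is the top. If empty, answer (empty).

After op 1 (RCL M3): stack=[0] mem=[0,0,0,0]
After op 2 (RCL M3): stack=[0,0] mem=[0,0,0,0]
After op 3 (dup): stack=[0,0,0] mem=[0,0,0,0]
After op 4 (STO M2): stack=[0,0] mem=[0,0,0,0]
After op 5 (+): stack=[0] mem=[0,0,0,0]
After op 6 (RCL M2): stack=[0,0] mem=[0,0,0,0]
After op 7 (swap): stack=[0,0] mem=[0,0,0,0]

[0, 0]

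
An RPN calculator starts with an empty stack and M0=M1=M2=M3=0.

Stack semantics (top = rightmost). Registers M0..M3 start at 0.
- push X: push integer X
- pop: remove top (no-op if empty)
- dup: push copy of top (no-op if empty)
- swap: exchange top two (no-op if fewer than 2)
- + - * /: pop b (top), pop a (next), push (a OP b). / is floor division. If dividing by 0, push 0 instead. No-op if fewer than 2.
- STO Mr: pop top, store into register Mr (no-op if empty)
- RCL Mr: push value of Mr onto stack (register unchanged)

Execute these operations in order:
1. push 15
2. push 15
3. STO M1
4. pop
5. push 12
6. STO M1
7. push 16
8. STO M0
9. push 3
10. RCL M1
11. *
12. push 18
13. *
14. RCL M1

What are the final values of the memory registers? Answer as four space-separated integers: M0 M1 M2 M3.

After op 1 (push 15): stack=[15] mem=[0,0,0,0]
After op 2 (push 15): stack=[15,15] mem=[0,0,0,0]
After op 3 (STO M1): stack=[15] mem=[0,15,0,0]
After op 4 (pop): stack=[empty] mem=[0,15,0,0]
After op 5 (push 12): stack=[12] mem=[0,15,0,0]
After op 6 (STO M1): stack=[empty] mem=[0,12,0,0]
After op 7 (push 16): stack=[16] mem=[0,12,0,0]
After op 8 (STO M0): stack=[empty] mem=[16,12,0,0]
After op 9 (push 3): stack=[3] mem=[16,12,0,0]
After op 10 (RCL M1): stack=[3,12] mem=[16,12,0,0]
After op 11 (*): stack=[36] mem=[16,12,0,0]
After op 12 (push 18): stack=[36,18] mem=[16,12,0,0]
After op 13 (*): stack=[648] mem=[16,12,0,0]
After op 14 (RCL M1): stack=[648,12] mem=[16,12,0,0]

Answer: 16 12 0 0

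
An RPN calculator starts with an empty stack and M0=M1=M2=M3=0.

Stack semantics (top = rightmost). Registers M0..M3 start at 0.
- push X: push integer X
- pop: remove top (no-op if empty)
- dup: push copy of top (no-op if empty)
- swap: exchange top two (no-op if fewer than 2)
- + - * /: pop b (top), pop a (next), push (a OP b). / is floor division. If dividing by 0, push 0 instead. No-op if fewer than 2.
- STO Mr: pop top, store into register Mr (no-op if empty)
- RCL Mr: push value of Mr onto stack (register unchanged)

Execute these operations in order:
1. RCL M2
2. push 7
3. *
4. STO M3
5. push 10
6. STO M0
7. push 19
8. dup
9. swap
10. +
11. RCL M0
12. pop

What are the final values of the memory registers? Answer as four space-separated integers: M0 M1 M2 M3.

After op 1 (RCL M2): stack=[0] mem=[0,0,0,0]
After op 2 (push 7): stack=[0,7] mem=[0,0,0,0]
After op 3 (*): stack=[0] mem=[0,0,0,0]
After op 4 (STO M3): stack=[empty] mem=[0,0,0,0]
After op 5 (push 10): stack=[10] mem=[0,0,0,0]
After op 6 (STO M0): stack=[empty] mem=[10,0,0,0]
After op 7 (push 19): stack=[19] mem=[10,0,0,0]
After op 8 (dup): stack=[19,19] mem=[10,0,0,0]
After op 9 (swap): stack=[19,19] mem=[10,0,0,0]
After op 10 (+): stack=[38] mem=[10,0,0,0]
After op 11 (RCL M0): stack=[38,10] mem=[10,0,0,0]
After op 12 (pop): stack=[38] mem=[10,0,0,0]

Answer: 10 0 0 0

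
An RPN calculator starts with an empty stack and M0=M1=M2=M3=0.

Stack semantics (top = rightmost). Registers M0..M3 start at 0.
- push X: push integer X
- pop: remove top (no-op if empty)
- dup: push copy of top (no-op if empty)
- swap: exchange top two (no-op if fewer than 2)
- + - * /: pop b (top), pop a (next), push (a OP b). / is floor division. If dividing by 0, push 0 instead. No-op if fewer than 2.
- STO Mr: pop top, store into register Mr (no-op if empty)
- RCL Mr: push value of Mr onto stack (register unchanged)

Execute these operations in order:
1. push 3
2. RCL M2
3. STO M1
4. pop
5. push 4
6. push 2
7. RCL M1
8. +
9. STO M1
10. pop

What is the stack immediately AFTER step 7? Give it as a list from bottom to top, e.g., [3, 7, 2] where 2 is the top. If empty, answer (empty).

After op 1 (push 3): stack=[3] mem=[0,0,0,0]
After op 2 (RCL M2): stack=[3,0] mem=[0,0,0,0]
After op 3 (STO M1): stack=[3] mem=[0,0,0,0]
After op 4 (pop): stack=[empty] mem=[0,0,0,0]
After op 5 (push 4): stack=[4] mem=[0,0,0,0]
After op 6 (push 2): stack=[4,2] mem=[0,0,0,0]
After op 7 (RCL M1): stack=[4,2,0] mem=[0,0,0,0]

[4, 2, 0]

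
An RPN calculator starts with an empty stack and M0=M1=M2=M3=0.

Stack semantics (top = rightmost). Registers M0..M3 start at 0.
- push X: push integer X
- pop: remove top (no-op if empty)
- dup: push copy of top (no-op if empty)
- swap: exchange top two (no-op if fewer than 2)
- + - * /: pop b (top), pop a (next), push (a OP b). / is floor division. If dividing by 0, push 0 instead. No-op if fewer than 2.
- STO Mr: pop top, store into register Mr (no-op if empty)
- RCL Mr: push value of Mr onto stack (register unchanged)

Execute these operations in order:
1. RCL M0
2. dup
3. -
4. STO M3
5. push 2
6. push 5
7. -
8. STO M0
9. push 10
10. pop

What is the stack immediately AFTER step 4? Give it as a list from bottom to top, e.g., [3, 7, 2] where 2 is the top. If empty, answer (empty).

After op 1 (RCL M0): stack=[0] mem=[0,0,0,0]
After op 2 (dup): stack=[0,0] mem=[0,0,0,0]
After op 3 (-): stack=[0] mem=[0,0,0,0]
After op 4 (STO M3): stack=[empty] mem=[0,0,0,0]

(empty)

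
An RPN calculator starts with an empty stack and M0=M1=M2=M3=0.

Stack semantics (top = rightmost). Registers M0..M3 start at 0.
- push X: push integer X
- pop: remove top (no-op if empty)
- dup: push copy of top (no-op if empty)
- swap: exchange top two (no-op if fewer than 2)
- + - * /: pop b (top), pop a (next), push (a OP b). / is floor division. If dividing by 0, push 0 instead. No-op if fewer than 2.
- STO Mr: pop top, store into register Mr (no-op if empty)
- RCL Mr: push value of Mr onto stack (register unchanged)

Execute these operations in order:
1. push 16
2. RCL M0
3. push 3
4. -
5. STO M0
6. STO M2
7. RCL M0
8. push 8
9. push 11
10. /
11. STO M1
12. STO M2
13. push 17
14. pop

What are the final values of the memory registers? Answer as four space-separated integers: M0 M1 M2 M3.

After op 1 (push 16): stack=[16] mem=[0,0,0,0]
After op 2 (RCL M0): stack=[16,0] mem=[0,0,0,0]
After op 3 (push 3): stack=[16,0,3] mem=[0,0,0,0]
After op 4 (-): stack=[16,-3] mem=[0,0,0,0]
After op 5 (STO M0): stack=[16] mem=[-3,0,0,0]
After op 6 (STO M2): stack=[empty] mem=[-3,0,16,0]
After op 7 (RCL M0): stack=[-3] mem=[-3,0,16,0]
After op 8 (push 8): stack=[-3,8] mem=[-3,0,16,0]
After op 9 (push 11): stack=[-3,8,11] mem=[-3,0,16,0]
After op 10 (/): stack=[-3,0] mem=[-3,0,16,0]
After op 11 (STO M1): stack=[-3] mem=[-3,0,16,0]
After op 12 (STO M2): stack=[empty] mem=[-3,0,-3,0]
After op 13 (push 17): stack=[17] mem=[-3,0,-3,0]
After op 14 (pop): stack=[empty] mem=[-3,0,-3,0]

Answer: -3 0 -3 0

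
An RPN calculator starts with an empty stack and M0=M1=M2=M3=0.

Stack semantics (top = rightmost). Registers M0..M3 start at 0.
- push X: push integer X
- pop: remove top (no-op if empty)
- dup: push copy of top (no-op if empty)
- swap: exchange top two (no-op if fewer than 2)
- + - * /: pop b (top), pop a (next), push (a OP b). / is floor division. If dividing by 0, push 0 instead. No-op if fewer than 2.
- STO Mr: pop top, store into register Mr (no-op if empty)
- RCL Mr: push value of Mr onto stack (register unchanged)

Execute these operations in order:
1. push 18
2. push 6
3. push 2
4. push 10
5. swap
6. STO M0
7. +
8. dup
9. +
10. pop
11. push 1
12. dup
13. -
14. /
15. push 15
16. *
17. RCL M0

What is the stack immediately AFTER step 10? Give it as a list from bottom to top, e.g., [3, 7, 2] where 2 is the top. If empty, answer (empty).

After op 1 (push 18): stack=[18] mem=[0,0,0,0]
After op 2 (push 6): stack=[18,6] mem=[0,0,0,0]
After op 3 (push 2): stack=[18,6,2] mem=[0,0,0,0]
After op 4 (push 10): stack=[18,6,2,10] mem=[0,0,0,0]
After op 5 (swap): stack=[18,6,10,2] mem=[0,0,0,0]
After op 6 (STO M0): stack=[18,6,10] mem=[2,0,0,0]
After op 7 (+): stack=[18,16] mem=[2,0,0,0]
After op 8 (dup): stack=[18,16,16] mem=[2,0,0,0]
After op 9 (+): stack=[18,32] mem=[2,0,0,0]
After op 10 (pop): stack=[18] mem=[2,0,0,0]

[18]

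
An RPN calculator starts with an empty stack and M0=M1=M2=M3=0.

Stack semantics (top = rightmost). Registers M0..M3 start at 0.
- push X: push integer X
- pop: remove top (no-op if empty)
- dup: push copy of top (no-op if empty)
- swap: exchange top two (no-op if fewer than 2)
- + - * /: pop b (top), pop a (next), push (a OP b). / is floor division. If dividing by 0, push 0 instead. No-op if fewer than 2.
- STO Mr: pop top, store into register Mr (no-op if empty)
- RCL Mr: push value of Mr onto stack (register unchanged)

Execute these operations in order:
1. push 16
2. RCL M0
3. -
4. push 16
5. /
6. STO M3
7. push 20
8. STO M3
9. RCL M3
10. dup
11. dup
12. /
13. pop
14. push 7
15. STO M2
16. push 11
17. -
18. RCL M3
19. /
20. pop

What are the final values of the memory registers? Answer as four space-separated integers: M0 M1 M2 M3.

Answer: 0 0 7 20

Derivation:
After op 1 (push 16): stack=[16] mem=[0,0,0,0]
After op 2 (RCL M0): stack=[16,0] mem=[0,0,0,0]
After op 3 (-): stack=[16] mem=[0,0,0,0]
After op 4 (push 16): stack=[16,16] mem=[0,0,0,0]
After op 5 (/): stack=[1] mem=[0,0,0,0]
After op 6 (STO M3): stack=[empty] mem=[0,0,0,1]
After op 7 (push 20): stack=[20] mem=[0,0,0,1]
After op 8 (STO M3): stack=[empty] mem=[0,0,0,20]
After op 9 (RCL M3): stack=[20] mem=[0,0,0,20]
After op 10 (dup): stack=[20,20] mem=[0,0,0,20]
After op 11 (dup): stack=[20,20,20] mem=[0,0,0,20]
After op 12 (/): stack=[20,1] mem=[0,0,0,20]
After op 13 (pop): stack=[20] mem=[0,0,0,20]
After op 14 (push 7): stack=[20,7] mem=[0,0,0,20]
After op 15 (STO M2): stack=[20] mem=[0,0,7,20]
After op 16 (push 11): stack=[20,11] mem=[0,0,7,20]
After op 17 (-): stack=[9] mem=[0,0,7,20]
After op 18 (RCL M3): stack=[9,20] mem=[0,0,7,20]
After op 19 (/): stack=[0] mem=[0,0,7,20]
After op 20 (pop): stack=[empty] mem=[0,0,7,20]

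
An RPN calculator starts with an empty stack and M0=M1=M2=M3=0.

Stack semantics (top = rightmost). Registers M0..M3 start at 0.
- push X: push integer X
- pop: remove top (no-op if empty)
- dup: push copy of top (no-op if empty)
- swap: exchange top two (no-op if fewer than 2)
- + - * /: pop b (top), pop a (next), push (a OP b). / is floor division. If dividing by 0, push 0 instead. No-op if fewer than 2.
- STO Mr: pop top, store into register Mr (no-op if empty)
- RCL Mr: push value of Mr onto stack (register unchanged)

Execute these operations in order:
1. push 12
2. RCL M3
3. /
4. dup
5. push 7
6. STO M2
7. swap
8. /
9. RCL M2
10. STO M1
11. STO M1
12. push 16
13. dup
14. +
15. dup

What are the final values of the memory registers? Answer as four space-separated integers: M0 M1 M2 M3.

After op 1 (push 12): stack=[12] mem=[0,0,0,0]
After op 2 (RCL M3): stack=[12,0] mem=[0,0,0,0]
After op 3 (/): stack=[0] mem=[0,0,0,0]
After op 4 (dup): stack=[0,0] mem=[0,0,0,0]
After op 5 (push 7): stack=[0,0,7] mem=[0,0,0,0]
After op 6 (STO M2): stack=[0,0] mem=[0,0,7,0]
After op 7 (swap): stack=[0,0] mem=[0,0,7,0]
After op 8 (/): stack=[0] mem=[0,0,7,0]
After op 9 (RCL M2): stack=[0,7] mem=[0,0,7,0]
After op 10 (STO M1): stack=[0] mem=[0,7,7,0]
After op 11 (STO M1): stack=[empty] mem=[0,0,7,0]
After op 12 (push 16): stack=[16] mem=[0,0,7,0]
After op 13 (dup): stack=[16,16] mem=[0,0,7,0]
After op 14 (+): stack=[32] mem=[0,0,7,0]
After op 15 (dup): stack=[32,32] mem=[0,0,7,0]

Answer: 0 0 7 0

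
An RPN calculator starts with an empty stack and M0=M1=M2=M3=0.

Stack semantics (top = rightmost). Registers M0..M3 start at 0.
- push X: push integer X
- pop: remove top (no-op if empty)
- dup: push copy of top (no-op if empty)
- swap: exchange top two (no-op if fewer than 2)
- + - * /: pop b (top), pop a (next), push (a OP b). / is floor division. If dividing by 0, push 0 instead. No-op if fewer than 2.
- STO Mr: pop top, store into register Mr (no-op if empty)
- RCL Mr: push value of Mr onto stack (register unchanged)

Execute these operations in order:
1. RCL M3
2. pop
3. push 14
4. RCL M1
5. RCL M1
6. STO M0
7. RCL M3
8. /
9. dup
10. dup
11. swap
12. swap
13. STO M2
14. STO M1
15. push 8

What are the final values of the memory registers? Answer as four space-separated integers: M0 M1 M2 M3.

Answer: 0 0 0 0

Derivation:
After op 1 (RCL M3): stack=[0] mem=[0,0,0,0]
After op 2 (pop): stack=[empty] mem=[0,0,0,0]
After op 3 (push 14): stack=[14] mem=[0,0,0,0]
After op 4 (RCL M1): stack=[14,0] mem=[0,0,0,0]
After op 5 (RCL M1): stack=[14,0,0] mem=[0,0,0,0]
After op 6 (STO M0): stack=[14,0] mem=[0,0,0,0]
After op 7 (RCL M3): stack=[14,0,0] mem=[0,0,0,0]
After op 8 (/): stack=[14,0] mem=[0,0,0,0]
After op 9 (dup): stack=[14,0,0] mem=[0,0,0,0]
After op 10 (dup): stack=[14,0,0,0] mem=[0,0,0,0]
After op 11 (swap): stack=[14,0,0,0] mem=[0,0,0,0]
After op 12 (swap): stack=[14,0,0,0] mem=[0,0,0,0]
After op 13 (STO M2): stack=[14,0,0] mem=[0,0,0,0]
After op 14 (STO M1): stack=[14,0] mem=[0,0,0,0]
After op 15 (push 8): stack=[14,0,8] mem=[0,0,0,0]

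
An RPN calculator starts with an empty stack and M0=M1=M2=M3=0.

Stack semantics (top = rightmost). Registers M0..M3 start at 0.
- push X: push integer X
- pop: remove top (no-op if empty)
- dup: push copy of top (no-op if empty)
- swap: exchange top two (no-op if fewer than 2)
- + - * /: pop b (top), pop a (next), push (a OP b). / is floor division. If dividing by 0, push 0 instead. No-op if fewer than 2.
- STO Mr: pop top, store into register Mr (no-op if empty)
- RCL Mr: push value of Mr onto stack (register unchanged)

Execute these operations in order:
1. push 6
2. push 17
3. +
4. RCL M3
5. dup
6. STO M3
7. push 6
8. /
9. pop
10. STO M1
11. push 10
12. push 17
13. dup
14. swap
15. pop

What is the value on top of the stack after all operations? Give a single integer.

After op 1 (push 6): stack=[6] mem=[0,0,0,0]
After op 2 (push 17): stack=[6,17] mem=[0,0,0,0]
After op 3 (+): stack=[23] mem=[0,0,0,0]
After op 4 (RCL M3): stack=[23,0] mem=[0,0,0,0]
After op 5 (dup): stack=[23,0,0] mem=[0,0,0,0]
After op 6 (STO M3): stack=[23,0] mem=[0,0,0,0]
After op 7 (push 6): stack=[23,0,6] mem=[0,0,0,0]
After op 8 (/): stack=[23,0] mem=[0,0,0,0]
After op 9 (pop): stack=[23] mem=[0,0,0,0]
After op 10 (STO M1): stack=[empty] mem=[0,23,0,0]
After op 11 (push 10): stack=[10] mem=[0,23,0,0]
After op 12 (push 17): stack=[10,17] mem=[0,23,0,0]
After op 13 (dup): stack=[10,17,17] mem=[0,23,0,0]
After op 14 (swap): stack=[10,17,17] mem=[0,23,0,0]
After op 15 (pop): stack=[10,17] mem=[0,23,0,0]

Answer: 17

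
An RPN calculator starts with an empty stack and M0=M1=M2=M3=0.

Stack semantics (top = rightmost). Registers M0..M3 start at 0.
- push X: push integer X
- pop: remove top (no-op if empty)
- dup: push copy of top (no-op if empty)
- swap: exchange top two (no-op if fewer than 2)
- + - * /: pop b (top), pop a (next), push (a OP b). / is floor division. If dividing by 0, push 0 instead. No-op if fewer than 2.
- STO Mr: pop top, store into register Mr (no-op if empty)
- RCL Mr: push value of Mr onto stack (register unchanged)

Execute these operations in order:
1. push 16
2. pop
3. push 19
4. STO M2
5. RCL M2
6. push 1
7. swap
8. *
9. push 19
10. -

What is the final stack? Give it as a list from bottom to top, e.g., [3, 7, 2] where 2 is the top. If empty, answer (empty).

Answer: [0]

Derivation:
After op 1 (push 16): stack=[16] mem=[0,0,0,0]
After op 2 (pop): stack=[empty] mem=[0,0,0,0]
After op 3 (push 19): stack=[19] mem=[0,0,0,0]
After op 4 (STO M2): stack=[empty] mem=[0,0,19,0]
After op 5 (RCL M2): stack=[19] mem=[0,0,19,0]
After op 6 (push 1): stack=[19,1] mem=[0,0,19,0]
After op 7 (swap): stack=[1,19] mem=[0,0,19,0]
After op 8 (*): stack=[19] mem=[0,0,19,0]
After op 9 (push 19): stack=[19,19] mem=[0,0,19,0]
After op 10 (-): stack=[0] mem=[0,0,19,0]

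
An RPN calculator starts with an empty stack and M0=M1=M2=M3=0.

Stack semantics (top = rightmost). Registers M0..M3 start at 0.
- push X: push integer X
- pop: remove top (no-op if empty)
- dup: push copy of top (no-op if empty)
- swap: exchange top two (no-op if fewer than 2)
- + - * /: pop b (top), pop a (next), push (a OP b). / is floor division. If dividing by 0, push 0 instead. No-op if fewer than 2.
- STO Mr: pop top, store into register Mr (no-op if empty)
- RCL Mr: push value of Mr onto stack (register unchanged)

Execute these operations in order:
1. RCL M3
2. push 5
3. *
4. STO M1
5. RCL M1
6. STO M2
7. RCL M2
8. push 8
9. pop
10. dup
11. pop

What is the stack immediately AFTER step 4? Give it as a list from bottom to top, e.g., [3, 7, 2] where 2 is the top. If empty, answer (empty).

After op 1 (RCL M3): stack=[0] mem=[0,0,0,0]
After op 2 (push 5): stack=[0,5] mem=[0,0,0,0]
After op 3 (*): stack=[0] mem=[0,0,0,0]
After op 4 (STO M1): stack=[empty] mem=[0,0,0,0]

(empty)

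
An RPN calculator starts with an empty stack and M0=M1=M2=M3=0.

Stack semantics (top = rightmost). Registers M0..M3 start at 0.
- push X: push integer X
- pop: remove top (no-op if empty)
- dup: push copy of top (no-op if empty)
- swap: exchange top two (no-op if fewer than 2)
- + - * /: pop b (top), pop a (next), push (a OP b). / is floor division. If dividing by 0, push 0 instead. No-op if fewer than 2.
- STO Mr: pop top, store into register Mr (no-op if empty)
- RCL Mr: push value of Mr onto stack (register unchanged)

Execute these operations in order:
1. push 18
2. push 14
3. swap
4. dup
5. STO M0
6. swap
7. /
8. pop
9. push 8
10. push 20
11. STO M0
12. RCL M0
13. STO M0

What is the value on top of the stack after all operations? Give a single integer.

After op 1 (push 18): stack=[18] mem=[0,0,0,0]
After op 2 (push 14): stack=[18,14] mem=[0,0,0,0]
After op 3 (swap): stack=[14,18] mem=[0,0,0,0]
After op 4 (dup): stack=[14,18,18] mem=[0,0,0,0]
After op 5 (STO M0): stack=[14,18] mem=[18,0,0,0]
After op 6 (swap): stack=[18,14] mem=[18,0,0,0]
After op 7 (/): stack=[1] mem=[18,0,0,0]
After op 8 (pop): stack=[empty] mem=[18,0,0,0]
After op 9 (push 8): stack=[8] mem=[18,0,0,0]
After op 10 (push 20): stack=[8,20] mem=[18,0,0,0]
After op 11 (STO M0): stack=[8] mem=[20,0,0,0]
After op 12 (RCL M0): stack=[8,20] mem=[20,0,0,0]
After op 13 (STO M0): stack=[8] mem=[20,0,0,0]

Answer: 8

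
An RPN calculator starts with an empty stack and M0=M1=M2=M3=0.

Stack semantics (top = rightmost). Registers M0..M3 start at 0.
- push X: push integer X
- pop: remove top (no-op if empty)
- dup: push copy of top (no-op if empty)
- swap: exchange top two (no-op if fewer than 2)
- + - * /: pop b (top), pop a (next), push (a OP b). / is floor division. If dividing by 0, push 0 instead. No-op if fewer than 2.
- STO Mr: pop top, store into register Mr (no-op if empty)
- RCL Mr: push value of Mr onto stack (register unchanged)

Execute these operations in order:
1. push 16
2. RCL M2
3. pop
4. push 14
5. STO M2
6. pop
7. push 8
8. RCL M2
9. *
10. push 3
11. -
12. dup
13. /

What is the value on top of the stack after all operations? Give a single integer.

After op 1 (push 16): stack=[16] mem=[0,0,0,0]
After op 2 (RCL M2): stack=[16,0] mem=[0,0,0,0]
After op 3 (pop): stack=[16] mem=[0,0,0,0]
After op 4 (push 14): stack=[16,14] mem=[0,0,0,0]
After op 5 (STO M2): stack=[16] mem=[0,0,14,0]
After op 6 (pop): stack=[empty] mem=[0,0,14,0]
After op 7 (push 8): stack=[8] mem=[0,0,14,0]
After op 8 (RCL M2): stack=[8,14] mem=[0,0,14,0]
After op 9 (*): stack=[112] mem=[0,0,14,0]
After op 10 (push 3): stack=[112,3] mem=[0,0,14,0]
After op 11 (-): stack=[109] mem=[0,0,14,0]
After op 12 (dup): stack=[109,109] mem=[0,0,14,0]
After op 13 (/): stack=[1] mem=[0,0,14,0]

Answer: 1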